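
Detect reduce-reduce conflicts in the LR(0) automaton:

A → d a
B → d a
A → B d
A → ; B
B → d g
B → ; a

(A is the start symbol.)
Yes — I5: [A → d a .] vs [B → d a .]

Augment with A' → A and build the canonical LR(0) collection (I0 = CLOSURE({[A' → . A]}), then GOTO on every symbol after a dot until no new states appear). It has 13 states:
  I0: { [A → . ; B], [A → . B d], [A → . d a], [A' → . A], [B → . ; a], [B → . d a], [B → . d g] }  — shift
  I1: { [A → ; . B], [B → . ; a], [B → . d a], [B → . d g], [B → ; . a] }  — shift
  I2: { [A' → A .] }  — accept
  I3: { [A → B . d] }  — shift
  I4: { [A → d . a], [B → d . a], [B → d . g] }  — shift
  I5: { [A → d a .], [B → d a .] }  — 2 reduces
  I6: { [B → d g .] }  — reduce
  I7: { [A → B d .] }  — reduce
  I8: { [B → ; . a] }  — shift
  I9: { [A → ; B .] }  — reduce
  I10: { [B → ; a .] }  — reduce
  I11: { [B → d . a], [B → d . g] }  — shift
  I12: { [B → d a .] }  — reduce

I5 contains complete items [A → d a .], [B → d a .] — reduce-reduce conflict.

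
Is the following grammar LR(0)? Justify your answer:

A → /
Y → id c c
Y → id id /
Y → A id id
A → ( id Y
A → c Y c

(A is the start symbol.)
Yes, the grammar is LR(0)

Augment with A' → A and build the canonical LR(0) collection (I0 = CLOSURE({[A' → . A]}), then GOTO on every symbol after a dot until no new states appear). It has 17 states:
  I0: { [A → . ( id Y], [A → . /], [A → . c Y c], [A' → . A] }  — shift
  I1: { [A → ( . id Y] }  — shift
  I2: { [A → / .] }  — reduce
  I3: { [A' → A .] }  — accept
  I4: { [A → . ( id Y], [A → . /], [A → . c Y c], [A → c . Y c], [Y → . A id id], [Y → . id c c], [Y → . id id /] }  — shift
  I5: { [Y → A . id id] }  — shift
  I6: { [A → c Y . c] }  — shift
  I7: { [Y → id . c c], [Y → id . id /] }  — shift
  I8: { [Y → id c . c] }  — shift
  I9: { [Y → id id . /] }  — shift
  I10: { [Y → id id / .] }  — reduce
  I11: { [Y → id c c .] }  — reduce
  I12: { [A → c Y c .] }  — reduce
  I13: { [Y → A id . id] }  — shift
  I14: { [Y → A id id .] }  — reduce
  I15: { [A → ( id . Y], [A → . ( id Y], [A → . /], [A → . c Y c], [Y → . A id id], [Y → . id c c], [Y → . id id /] }  — shift
  I16: { [A → ( id Y .] }  — reduce

Every state is either a pure shift/goto state or contains exactly one complete item and nothing to shift — no conflicts. The grammar is LR(0).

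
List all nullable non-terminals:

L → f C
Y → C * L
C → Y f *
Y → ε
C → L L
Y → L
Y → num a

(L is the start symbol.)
ε-productions: Y → ε
So Y is immediately nullable.
No further non-terminal can be added: every production for the remaining non-terminals contains a terminal or a non-nullable non-terminal.
Nullable = { 'Y' }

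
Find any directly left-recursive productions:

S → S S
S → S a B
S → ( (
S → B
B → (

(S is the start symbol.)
S → S S: LEFT RECURSIVE (starts with S)
S → S a B: LEFT RECURSIVE (starts with S)
S → ( (: starts with '('
S → B: starts with B
B → (: starts with '('

The grammar has direct left recursion on: S.

Answer: Yes, S is left-recursive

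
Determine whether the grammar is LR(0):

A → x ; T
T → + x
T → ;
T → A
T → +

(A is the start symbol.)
No. Shift-reduce conflict between [T → + .] and [T → + . x]

A grammar is LR(0) if no state in the canonical LR(0) collection has:
  - both a shift item (dot before a terminal) and a complete item (shift-reduce conflict), or
  - two or more complete items (reduce-reduce conflict; the accept item [A' → A .] counts as a complete item here).

Augment with A' → A and build the canonical LR(0) collection (I0 = CLOSURE({[A' → . A]}), then GOTO on every symbol after a dot until no new states appear). It has 9 states:
  I0: { [A → . x ; T], [A' → . A] }  — shift
  I1: { [A' → A .] }  — accept
  I2: { [A → x . ; T] }  — shift
  I3: { [A → . x ; T], [A → x ; . T], [T → . + x], [T → . +], [T → . ;], [T → . A] }  — shift
  I4: { [T → + . x], [T → + .] }  — shift, reduce
  I5: { [T → ; .] }  — reduce
  I6: { [T → A .] }  — reduce
  I7: { [A → x ; T .] }  — reduce
  I8: { [T → + x .] }  — reduce

Conflict in state I4:
  Shift-reduce conflict between [T → + .] and [T → + . x]
So the grammar is NOT LR(0).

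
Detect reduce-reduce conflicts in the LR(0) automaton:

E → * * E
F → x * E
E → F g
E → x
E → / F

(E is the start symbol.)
Augment with E' → E and build the canonical LR(0) collection (I0 = CLOSURE({[E' → . E]}), then GOTO on every symbol after a dot until no new states appear). It has 13 states:
  I0: { [E → . * * E], [E → . / F], [E → . F g], [E → . x], [E' → . E], [F → . x * E] }  — shift
  I1: { [E → * . * E] }  — shift
  I2: { [E → / . F], [F → . x * E] }  — shift
  I3: { [E' → E .] }  — accept
  I4: { [E → F . g] }  — shift
  I5: { [E → x .], [F → x . * E] }  — shift, reduce
  I6: { [E → . * * E], [E → . / F], [E → . F g], [E → . x], [F → . x * E], [F → x * . E] }  — shift
  I7: { [F → x * E .] }  — reduce
  I8: { [E → F g .] }  — reduce
  I9: { [E → / F .] }  — reduce
  I10: { [F → x . * E] }  — shift
  I11: { [E → * * . E], [E → . * * E], [E → . / F], [E → . F g], [E → . x], [F → . x * E] }  — shift
  I12: { [E → * * E .] }  — reduce

No state contains more than one complete item.

Answer: No reduce-reduce conflicts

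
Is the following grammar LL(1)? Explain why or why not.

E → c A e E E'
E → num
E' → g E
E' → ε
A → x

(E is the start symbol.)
A grammar is LL(1) if for each non-terminal N with multiple productions, the predict sets of those productions are pairwise disjoint, where PREDICT(N → α) = (FIRST(α) \ {ε}) ∪ (FOLLOW(N) if α ⇒* ε).

Relevant sets:
  FOLLOW(E') = { $, 'g' }

For E:
  PREDICT(E → c A e E E') = { 'c' }
  PREDICT(E → num) = { 'num' }
For E':
  PREDICT(E' → g E) = { 'g' }
  PREDICT(E' → ε) = { $, 'g' }
A has a single production, so nothing to check there.

Conflict found: Predict set conflict for E': { 'g' }
The grammar is NOT LL(1).

Answer: No. Predict set conflict for E': { 'g' }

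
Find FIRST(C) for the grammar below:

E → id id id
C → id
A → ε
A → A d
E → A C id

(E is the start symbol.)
{ 'id' }

To compute FIRST(C), examine every production with C on the left-hand side, reading each right-hand side left to right until a non-nullable symbol is reached.

From C → id:
  - id is a terminal: add 'id' and stop

Collecting: FIRST(C) = { 'id' }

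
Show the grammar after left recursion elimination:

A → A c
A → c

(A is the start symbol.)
A is directly left-recursive. The standard transformation for
  A → A α₁ | ... | A α_m | β₁ | ... | β_n
is
  A  → β₁ A' | ... | β_n A'
  A' → α₁ A' | ... | α_m A' | ε

A → c becomes A → c A'
A → A c becomes A' → c A'
Add A' → ε

Resulting grammar:
A → c A'
A' → c A'
A' → ε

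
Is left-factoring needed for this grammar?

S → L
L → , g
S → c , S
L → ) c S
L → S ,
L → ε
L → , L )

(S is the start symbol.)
Yes, L has productions with common prefix ','

Left-factoring is needed when two productions for the same non-terminal
share a common prefix on the right-hand side.

Productions for S:
  S → L
  S → c , S
Productions for L:
  L → , g
  L → ) c S
  L → S ,
  L → ε
  L → , L )

Found common prefix ',' in productions for L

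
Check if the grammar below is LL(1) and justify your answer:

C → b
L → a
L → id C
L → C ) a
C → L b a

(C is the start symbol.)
No. Predict set conflict for C: { 'b' }

Relevant sets:
  FIRST(L) = { 'a', 'b', 'id' }
  FIRST(C) = { 'a', 'b', 'id' }

For C:
  PREDICT(C → b) = { 'b' }
  PREDICT(C → L b a) = { 'a', 'b', 'id' }
For L:
  PREDICT(L → a) = { 'a' }
  PREDICT(L → id C) = { 'id' }
  PREDICT(L → C ')' a) = { 'a', 'b', 'id' }

Conflict found: Predict set conflict for C: { 'b' }
The grammar is NOT LL(1).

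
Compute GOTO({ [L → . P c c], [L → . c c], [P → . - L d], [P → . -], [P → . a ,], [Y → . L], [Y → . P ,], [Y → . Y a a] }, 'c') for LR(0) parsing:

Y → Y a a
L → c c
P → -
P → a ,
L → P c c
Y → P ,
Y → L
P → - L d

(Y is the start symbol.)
GOTO(I, 'c') = CLOSURE({ [A → αX.β] : [A → α.Xβ] ∈ I, X = 'c' })

Items with dot before 'c', with the dot advanced:
  [L → . c c] → [L → c . c]
Closure adds nothing (no advanced item has the dot before a non-terminal).

GOTO = { [L → c . c] }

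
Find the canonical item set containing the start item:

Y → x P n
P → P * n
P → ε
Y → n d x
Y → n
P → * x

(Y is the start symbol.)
First, augment the grammar with Y' → Y
I₀ = CLOSURE({ [Y' → . Y] }):
  [Y' → . Y] has the dot before Y: add [Y → . x P n], [Y → . n d x], [Y → . n]
No further items can be added.

I₀ = { [Y → . n d x], [Y → . n], [Y → . x P n], [Y' → . Y] }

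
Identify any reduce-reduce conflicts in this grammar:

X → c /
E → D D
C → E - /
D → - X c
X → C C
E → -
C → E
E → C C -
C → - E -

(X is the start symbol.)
Augment with X' → X and build the canonical LR(0) collection (I0 = CLOSURE({[X' → . X]}), then GOTO on every symbol after a dot until no new states appear). It has 19 states:
  I0: { [C → . - E -], [C → . E - /], [C → . E], [D → . - X c], [E → . -], [E → . C C -], [E → . D D], [X → . C C], [X → . c /], [X' → . X] }  — shift
  I1: { [C → - . E -], [C → . - E -], [C → . E - /], [C → . E], [D → - . X c], [D → . - X c], [E → - .], [E → . -], [E → . C C -], [E → . D D], [X → . C C], [X → . c /] }  — shift, reduce
  I2: { [C → . - E -], [C → . E - /], [C → . E], [D → . - X c], [E → . -], [E → . C C -], [E → . D D], [E → C . C -], [X → C . C] }  — shift
  I3: { [D → . - X c], [E → D . D] }  — shift
  I4: { [C → E . - /], [C → E .] }  — shift, reduce
  I5: { [X' → X .] }  — accept
  I6: { [X → c . /] }  — shift
  I7: { [X → c / .] }  — reduce
  I8: { [C → E - . /] }  — shift
  I9: { [C → E - / .] }  — reduce
  I10: { [C → . - E -], [C → . E - /], [C → . E], [D → - . X c], [D → . - X c], [E → . -], [E → . C C -], [E → . D D], [X → . C C], [X → . c /] }  — shift
  I11: { [E → D D .] }  — reduce
  I12: { [D → - X . c] }  — shift
  I13: { [D → - X c .] }  — reduce
  I14: { [C → . - E -], [C → . E - /], [C → . E], [D → . - X c], [E → . -], [E → . C C -], [E → . D D], [E → C . C -], [E → C C . -], [X → C C .] }  — shift, reduce
  I15: { [C → - . E -], [C → . - E -], [C → . E - /], [C → . E], [D → - . X c], [D → . - X c], [E → - .], [E → . -], [E → . C C -], [E → . D D], [E → C C - .], [X → . C C], [X → . c /] }  — shift, 2 reduces
  I16: { [C → . - E -], [C → . E - /], [C → . E], [D → . - X c], [E → . -], [E → . C C -], [E → . D D], [E → C . C -], [E → C C . -] }  — shift
  I17: { [C → - E . -], [C → E . - /], [C → E .] }  — shift, reduce
  I18: { [C → - E - .], [C → E - . /] }  — shift, reduce

I15 contains complete items [E → - .], [E → C C - .] — reduce-reduce conflict.

Answer: Yes — I15: [E → - .] vs [E → C C - .]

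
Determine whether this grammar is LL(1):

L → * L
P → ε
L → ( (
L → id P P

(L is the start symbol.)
A grammar is LL(1) if for each non-terminal N with multiple productions, the predict sets of those productions are pairwise disjoint, where PREDICT(N → α) = (FIRST(α) \ {ε}) ∪ (FOLLOW(N) if α ⇒* ε).

For L:
  PREDICT(L → '*' L) = { '*' }
  PREDICT(L → '(' '(') = { '(' }
  PREDICT(L → id P P) = { 'id' }
P has a single production, so nothing to check there.

All predict sets are disjoint. The grammar IS LL(1).

Answer: Yes, the grammar is LL(1).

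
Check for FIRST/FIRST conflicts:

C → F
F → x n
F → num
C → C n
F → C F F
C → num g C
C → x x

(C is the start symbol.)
FIRST sets of the non-terminals at (or reachable through a nullable prefix from) the front of some alternative:
  FIRST(F) = { 'num', 'x' }
  FIRST(C) = { 'num', 'x' }

Productions for C:
  C → F: FIRST = { 'num', 'x' }
  C → C n: FIRST = { 'num', 'x' }
  C → num g C: FIRST = { 'num' }
  C → x x: FIRST = { 'x' }
Productions for F:
  F → x n: FIRST = { 'x' }
  F → num: FIRST = { 'num' }
  F → C F F: FIRST = { 'num', 'x' }

Conflict for C: C → F and C → C n
  Overlap: { 'num', 'x' }
Conflict for C: C → F and C → num g C
  Overlap: { 'num' }
Conflict for C: C → F and C → x x
  Overlap: { 'x' }
Conflict for C: C → C n and C → num g C
  Overlap: { 'num' }
Conflict for C: C → C n and C → x x
  Overlap: { 'x' }
Conflict for F: F → x n and F → C F F
  Overlap: { 'x' }
Conflict for F: F → num and F → C F F
  Overlap: { 'num' }

Answer: Yes. C → F / C → C n on { 'num', 'x' }; C → F / C → num g C on { 'num' }; C → F / C → x x on { 'x' }; C → C n / C → num g C on { 'num' }; C → C n / C → x x on { 'x' }; F → x n / F → C F F on { 'x' }; F → num / F → C F F on { 'num' }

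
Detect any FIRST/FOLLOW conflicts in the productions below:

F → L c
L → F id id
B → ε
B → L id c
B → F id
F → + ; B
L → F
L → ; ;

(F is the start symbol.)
No FIRST/FOLLOW conflicts.

A FIRST/FOLLOW conflict occurs when a non-terminal N has a nullable alternative N → β (β ⇒* ε) and another alternative N → α with FIRST(α) ∩ FOLLOW(N) ≠ ∅: on such a lookahead the parser cannot decide between expanding α and letting N vanish via β.

Nullable non-terminals: B.
FIRST sets used below: FIRST(L) = { '+', ';' }, FIRST(F) = { '+', ';' }

B: nullable alternative(s) B → ε; FOLLOW(B) = { $, 'c', 'id' }
  B → ε: FIRST \ {ε} = { } — this is the only nullable alternative, skip
  B → L id c: FIRST \ {ε} = { '+', ';' } — disjoint from FOLLOW(B)
  B → F id: FIRST \ {ε} = { '+', ';' } — disjoint from FOLLOW(B)

F, L have no nullable alternative, so no FIRST/FOLLOW check is needed there.

No FIRST/FOLLOW conflicts found.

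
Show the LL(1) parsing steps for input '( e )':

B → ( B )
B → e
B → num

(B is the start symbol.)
LL(1) parsing maintains a stack (initially the start symbol over $) and the input. At each step: if the stack top is a terminal, match it against the current input token; if it is a non-terminal N, replace it with the RHS of M[N, lookahead] (the unique production whose predict set contains the lookahead).

Stack is shown with the top on the left.

Stack    Input    Action
------------------------
B $      ( e ) $  output B → ( B )
( B ) $  ( e ) $  match '('
B ) $    e ) $    output B → e
e ) $    e ) $    match 'e'
) $      ) $      match ')'
$        $        accept

The string is accepted.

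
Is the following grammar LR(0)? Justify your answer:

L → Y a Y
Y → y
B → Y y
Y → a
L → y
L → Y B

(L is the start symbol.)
A grammar is LR(0) if no state in the canonical LR(0) collection has:
  - both a shift item (dot before a terminal) and a complete item (shift-reduce conflict), or
  - two or more complete items (reduce-reduce conflict; the accept item [L' → L .] counts as a complete item here).

Augment with L' → L and build the canonical LR(0) collection (I0 = CLOSURE({[L' → . L]}), then GOTO on every symbol after a dot until no new states appear). It has 11 states:
  I0: { [L → . Y B], [L → . Y a Y], [L → . y], [L' → . L], [Y → . a], [Y → . y] }  — shift
  I1: { [L' → L .] }  — accept
  I2: { [B → . Y y], [L → Y . B], [L → Y . a Y], [Y → . a], [Y → . y] }  — shift
  I3: { [Y → a .] }  — reduce
  I4: { [L → y .], [Y → y .] }  — 2 reduces
  I5: { [L → Y B .] }  — reduce
  I6: { [B → Y . y] }  — shift
  I7: { [L → Y a . Y], [Y → . a], [Y → . y], [Y → a .] }  — shift, reduce
  I8: { [Y → y .] }  — reduce
  I9: { [L → Y a Y .] }  — reduce
  I10: { [B → Y y .] }  — reduce

Conflict in state I4:
  Reduce-reduce conflict: [L → y .] and [Y → y .]
So the grammar is NOT LR(0).

Answer: No. Reduce-reduce conflict: [L → y .] and [Y → y .]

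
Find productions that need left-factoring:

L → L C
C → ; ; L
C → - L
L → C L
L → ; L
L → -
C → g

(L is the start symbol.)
No, left-factoring is not needed

Left-factoring is needed when two productions for the same non-terminal
share a common prefix on the right-hand side.

Productions for L:
  L → L C
  L → C L
  L → ; L
  L → -
Productions for C:
  C → ; ; L
  C → - L
  C → g

No common prefixes found.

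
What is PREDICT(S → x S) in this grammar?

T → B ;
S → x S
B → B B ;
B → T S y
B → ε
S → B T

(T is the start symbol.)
PREDICT(S → x S) = (FIRST(RHS) \ {ε}) ∪ (FOLLOW(S) if ε ∈ FIRST(RHS), i.e. RHS ⇒* ε)
FIRST(x S) = { 'x' }
ε ∉ FIRST(x S), so FOLLOW(S) is not added.
PREDICT(S → x S) = { 'x' }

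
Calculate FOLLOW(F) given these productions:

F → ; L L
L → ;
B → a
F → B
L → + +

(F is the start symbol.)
F is the start symbol, so $ ∈ FOLLOW(F).
F does not occur on any right-hand side.

Taking the union: FOLLOW(F) = { $ }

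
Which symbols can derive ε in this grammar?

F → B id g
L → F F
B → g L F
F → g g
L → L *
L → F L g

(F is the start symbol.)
A non-terminal is nullable if it can derive ε (the empty string): either it has an ε-production, or it has a production whose right-hand side consists entirely of nullable non-terminals.

There are no ε-productions, so no non-terminal can derive ε.
No non-terminals are nullable.

Answer: None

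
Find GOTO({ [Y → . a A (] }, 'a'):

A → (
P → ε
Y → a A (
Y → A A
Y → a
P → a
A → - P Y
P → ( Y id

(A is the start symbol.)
GOTO(I, 'a') = CLOSURE({ [A → αX.β] : [A → α.Xβ] ∈ I, X = 'a' })

Items with dot before 'a', with the dot advanced:
  [Y → . a A (] → [Y → a . A (]
Closure of the advanced items:
  [Y → a . A (] has the dot before A: add [A → . (], [A → . - P Y]

GOTO = { [A → . (], [A → . - P Y], [Y → a . A (] }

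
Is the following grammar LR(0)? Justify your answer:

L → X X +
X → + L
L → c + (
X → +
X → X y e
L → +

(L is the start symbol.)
No. Shift-reduce conflict between [L → + .] and [L → . +]

A grammar is LR(0) if no state in the canonical LR(0) collection has:
  - both a shift item (dot before a terminal) and a complete item (shift-reduce conflict), or
  - two or more complete items (reduce-reduce conflict; the accept item [L' → L .] counts as a complete item here).

Augment with L' → L and build the canonical LR(0) collection (I0 = CLOSURE({[L' → . L]}), then GOTO on every symbol after a dot until no new states appear). It has 13 states:
  I0: { [L → . +], [L → . X X +], [L → . c + (], [L' → . L], [X → . + L], [X → . +], [X → . X y e] }  — shift
  I1: { [L → + .], [L → . +], [L → . X X +], [L → . c + (], [X → + . L], [X → + .], [X → . + L], [X → . +], [X → . X y e] }  — shift, 2 reduces
  I2: { [L' → L .] }  — accept
  I3: { [L → X . X +], [X → . + L], [X → . +], [X → . X y e], [X → X . y e] }  — shift
  I4: { [L → c . + (] }  — shift
  I5: { [L → c + . (] }  — shift
  I6: { [L → c + ( .] }  — reduce
  I7: { [L → . +], [L → . X X +], [L → . c + (], [X → + . L], [X → + .], [X → . + L], [X → . +], [X → . X y e] }  — shift, reduce
  I8: { [L → X X . +], [X → X . y e] }  — shift
  I9: { [X → X y . e] }  — shift
  I10: { [X → X y e .] }  — reduce
  I11: { [L → X X + .] }  — reduce
  I12: { [X → + L .] }  — reduce

Conflict in state I1:
  Shift-reduce conflict between [L → + .] and [L → . +]
So the grammar is NOT LR(0).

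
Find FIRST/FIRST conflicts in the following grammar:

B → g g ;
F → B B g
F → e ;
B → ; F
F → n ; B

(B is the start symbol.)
No FIRST/FIRST conflicts.

A FIRST/FIRST conflict occurs when two productions N → α and N → β for the same non-terminal have FIRST(α) ∩ FIRST(β) ≠ ∅ (with ε ∈ FIRST of a nullable right-hand side, so two nullable alternatives also conflict).

FIRST sets of the non-terminals at (or reachable through a nullable prefix from) the front of some alternative:
  FIRST(B) = { ';', 'g' }

Productions for B:
  B → g g ;: FIRST = { 'g' }
  B → ; F: FIRST = { ';' }
Productions for F:
  F → B B g: FIRST = { ';', 'g' }
  F → e ;: FIRST = { 'e' }
  F → n ; B: FIRST = { 'n' }

All alternatives of each non-terminal have pairwise disjoint FIRST sets.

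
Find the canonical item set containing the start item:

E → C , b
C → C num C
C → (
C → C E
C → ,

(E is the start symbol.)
{ [C → . (], [C → . ,], [C → . C E], [C → . C num C], [E → . C , b], [E' → . E] }

First, augment the grammar with E' → E
I₀ = CLOSURE({ [E' → . E] }):
  [E' → . E] has the dot before E: add [E → . C , b]
  [E → . C , b] has the dot before C: add [C → . C num C], [C → . (], [C → . C E], [C → . ,]
No further items can be added.

I₀ = { [C → . (], [C → . ,], [C → . C E], [C → . C num C], [E → . C , b], [E' → . E] }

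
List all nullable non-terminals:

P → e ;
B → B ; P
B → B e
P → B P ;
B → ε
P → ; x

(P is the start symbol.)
A non-terminal is nullable if it can derive ε (the empty string): either it has an ε-production, or it has a production whose right-hand side consists entirely of nullable non-terminals.

ε-productions: B → ε
So B is immediately nullable.
No further non-terminal can be added: every production for the remaining non-terminals contains a terminal or a non-nullable non-terminal.
Nullable = { 'B' }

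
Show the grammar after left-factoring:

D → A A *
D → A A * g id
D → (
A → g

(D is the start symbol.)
Left-factoring transforms A → αβ₁ | αβ₂ into A → αA' and A' → β₁ | β₂
(α is the longest common prefix among the alternatives). Repeat until
no nonterminal has two alternatives with a common prefix.

Round 1: D has alternatives sharing prefix 'A A *'. Introduce D': D → A A * D'
  Add: D' → ε
  Add: D' → g id

No remaining common prefixes — done.

Resulting grammar:
D → A A * D'
D' → ε
D' → g id
D → (
A → g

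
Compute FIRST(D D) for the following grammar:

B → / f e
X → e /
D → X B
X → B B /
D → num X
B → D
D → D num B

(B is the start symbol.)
FIRST sets of the non-terminals involved (from the grammar, by fixed-point iteration):
  FIRST(D) = { '/', 'e', 'num' }

To compute FIRST(D D), process the symbols left to right:
Symbol D is a non-terminal. Add FIRST(D) \ {ε} = { '/', 'e', 'num' }
D is not nullable (ε ∉ FIRST(D)), so stop here.
FIRST(D D) = { '/', 'e', 'num' }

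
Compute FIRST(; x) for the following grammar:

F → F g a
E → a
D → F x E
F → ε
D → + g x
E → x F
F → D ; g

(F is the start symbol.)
To compute FIRST(; x), process the symbols left to right:
Symbol ; is a terminal. Add ';' and stop.
FIRST(; x) = { ';' }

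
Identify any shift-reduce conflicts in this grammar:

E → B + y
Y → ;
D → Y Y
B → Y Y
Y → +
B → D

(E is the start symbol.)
A shift-reduce conflict occurs when an LR(0) state has both:
  - a complete (reduce) item [A → α .] (dot at the end), and
  - a shift item [B → β . c γ] (dot before a terminal).

Augment with E' → E and build the canonical LR(0) collection (I0 = CLOSURE({[E' → . E]}), then GOTO on every symbol after a dot until no new states appear). It has 10 states:
  I0: { [B → . D], [B → . Y Y], [D → . Y Y], [E → . B + y], [E' → . E], [Y → . +], [Y → . ;] }  — shift
  I1: { [Y → + .] }  — reduce
  I2: { [Y → ; .] }  — reduce
  I3: { [E → B . + y] }  — shift
  I4: { [B → D .] }  — reduce
  I5: { [E' → E .] }  — accept
  I6: { [B → Y . Y], [D → Y . Y], [Y → . +], [Y → . ;] }  — shift
  I7: { [B → Y Y .], [D → Y Y .] }  — 2 reduces
  I8: { [E → B + . y] }  — shift
  I9: { [E → B + y .] }  — reduce

No state contains both a complete item and a shift item.

Answer: No shift-reduce conflicts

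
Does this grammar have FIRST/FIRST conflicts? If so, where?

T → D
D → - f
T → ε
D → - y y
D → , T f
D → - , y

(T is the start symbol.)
Yes. D → '-' f / D → '-' y y on { '-' }; D → '-' f / D → '-' ',' y on { '-' }; D → '-' y y / D → '-' ',' y on { '-' }

FIRST sets of the non-terminals at (or reachable through a nullable prefix from) the front of some alternative:
  FIRST(D) = { ',', '-' }

Productions for T:
  T → D: FIRST = { ',', '-' }
  T → ε: FIRST = { ε }
Productions for D:
  D → - f: FIRST = { '-' }
  D → - y y: FIRST = { '-' }
  D → , T f: FIRST = { ',' }
  D → - , y: FIRST = { '-' }

Conflict for D: D → - f and D → - y y
  Overlap: { '-' }
Conflict for D: D → - f and D → - , y
  Overlap: { '-' }
Conflict for D: D → - y y and D → - , y
  Overlap: { '-' }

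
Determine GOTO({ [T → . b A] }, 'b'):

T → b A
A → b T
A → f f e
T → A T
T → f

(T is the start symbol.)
GOTO(I, 'b') = CLOSURE({ [A → αX.β] : [A → α.Xβ] ∈ I, X = 'b' })

Items with dot before 'b', with the dot advanced:
  [T → . b A] → [T → b . A]
Closure of the advanced items:
  [T → b . A] has the dot before A: add [A → . b T], [A → . f f e]

GOTO = { [A → . b T], [A → . f f e], [T → b . A] }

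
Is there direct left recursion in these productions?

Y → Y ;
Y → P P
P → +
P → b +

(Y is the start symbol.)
Y → Y ;: LEFT RECURSIVE (starts with Y)
Y → P P: starts with P
P → +: starts with '+'
P → b +: starts with b

The grammar has direct left recursion on: Y.

Answer: Yes, Y is left-recursive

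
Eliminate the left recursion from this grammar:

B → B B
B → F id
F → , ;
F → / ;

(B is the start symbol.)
B is directly left-recursive. The standard transformation for
  A → A α₁ | ... | A α_m | β₁ | ... | β_n
is
  A  → β₁ A' | ... | β_n A'
  A' → α₁ A' | ... | α_m A' | ε

B → F id becomes B → F id B'
B → B B becomes B' → B B'
Add B' → ε

Productions for other non-terminals are unchanged:
  F → , ;
  F → / ;

Resulting grammar:
B → F id B'
B' → B B'
B' → ε
F → , ;
F → / ;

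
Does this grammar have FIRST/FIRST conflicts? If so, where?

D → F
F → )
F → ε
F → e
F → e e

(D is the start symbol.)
Yes. F → e / F → e e on { 'e' }

Productions for F:
  F → ): FIRST = { ')' }
  F → ε: FIRST = { ε }
  F → e: FIRST = { 'e' }
  F → e e: FIRST = { 'e' }
D has only one production, so no FIRST/FIRST conflict is possible there.

Conflict for F: F → e and F → e e
  Overlap: { 'e' }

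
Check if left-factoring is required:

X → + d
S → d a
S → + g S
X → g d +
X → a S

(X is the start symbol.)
Left-factoring is needed when two productions for the same non-terminal
share a common prefix on the right-hand side.

Productions for X:
  X → + d
  X → g d +
  X → a S
Productions for S:
  S → d a
  S → + g S

No common prefixes found.

Answer: No, left-factoring is not needed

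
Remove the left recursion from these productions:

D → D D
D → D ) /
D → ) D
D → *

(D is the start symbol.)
D is directly left-recursive. The standard transformation for
  A → A α₁ | ... | A α_m | β₁ | ... | β_n
is
  A  → β₁ A' | ... | β_n A'
  A' → α₁ A' | ... | α_m A' | ε

D → ) D becomes D → ) D D'
D → * becomes D → * D'
D → D D becomes D' → D D'
D → D ) / becomes D' → ) / D'
Add D' → ε

Resulting grammar:
D → ) D D'
D → * D'
D' → D D'
D' → ) / D'
D' → ε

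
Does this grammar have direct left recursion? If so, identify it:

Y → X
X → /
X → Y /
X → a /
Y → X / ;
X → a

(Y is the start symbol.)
Y → X: starts with X
X → /: starts with '/'
X → Y /: starts with Y
X → a /: starts with a
Y → X / ;: starts with X
X → a: starts with a

No direct left recursion found.

Answer: No direct left recursion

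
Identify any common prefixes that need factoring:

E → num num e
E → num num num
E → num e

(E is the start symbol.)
Yes, E has productions with common prefix 'num'

Left-factoring is needed when two productions for the same non-terminal
share a common prefix on the right-hand side.

Productions for E:
  E → num num e
  E → num num num
  E → num e

Found common prefix 'num' in productions for E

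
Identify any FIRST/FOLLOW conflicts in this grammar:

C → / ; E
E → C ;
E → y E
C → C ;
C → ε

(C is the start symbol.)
Nullable non-terminals: C.
FIRST sets used below: FIRST(C) = { '/', ';', ε }

C: nullable alternative(s) C → ε; FOLLOW(C) = { $, ';' }
  C → / ; E: FIRST \ {ε} = { '/' } — disjoint from FOLLOW(C)
  C → C ;: FIRST \ {ε} = { '/', ';' } — overlaps FOLLOW(C) on { ';' }: CONFLICT
  C → ε: FIRST \ {ε} = { } — this is the only nullable alternative, skip

E has no nullable alternative, so no FIRST/FOLLOW check is needed there.

So the grammar has 1 FIRST/FOLLOW conflict (marked CONFLICT above).

Answer: Yes. C → C ';' with FOLLOW(C) on { ';' }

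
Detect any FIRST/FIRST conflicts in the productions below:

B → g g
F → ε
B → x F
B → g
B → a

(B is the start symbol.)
A FIRST/FIRST conflict occurs when two productions N → α and N → β for the same non-terminal have FIRST(α) ∩ FIRST(β) ≠ ∅ (with ε ∈ FIRST of a nullable right-hand side, so two nullable alternatives also conflict).

Productions for B:
  B → g g: FIRST = { 'g' }
  B → x F: FIRST = { 'x' }
  B → g: FIRST = { 'g' }
  B → a: FIRST = { 'a' }
F has only one production, so no FIRST/FIRST conflict is possible there.

Conflict for B: B → g g and B → g
  Overlap: { 'g' }

Answer: Yes. B → g g / B → g on { 'g' }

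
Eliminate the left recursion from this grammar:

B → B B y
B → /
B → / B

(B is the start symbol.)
B is directly left-recursive. The standard transformation for
  A → A α₁ | ... | A α_m | β₁ | ... | β_n
is
  A  → β₁ A' | ... | β_n A'
  A' → α₁ A' | ... | α_m A' | ε

B → / becomes B → / B'
B → / B becomes B → / B B'
B → B B y becomes B' → B y B'
Add B' → ε

Resulting grammar:
B → / B'
B → / B B'
B' → B y B'
B' → ε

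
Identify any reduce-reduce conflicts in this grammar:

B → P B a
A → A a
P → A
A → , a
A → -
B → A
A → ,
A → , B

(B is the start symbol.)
Augment with B' → B and build the canonical LR(0) collection (I0 = CLOSURE({[B' → . B]}), then GOTO on every symbol after a dot until no new states appear). It has 11 states:
  I0: { [A → . , B], [A → . , a], [A → . ,], [A → . -], [A → . A a], [B → . A], [B → . P B a], [B' → . B], [P → . A] }  — shift
  I1: { [A → , . B], [A → , . a], [A → , .], [A → . , B], [A → . , a], [A → . ,], [A → . -], [A → . A a], [B → . A], [B → . P B a], [P → . A] }  — shift, reduce
  I2: { [A → - .] }  — reduce
  I3: { [A → A . a], [B → A .], [P → A .] }  — shift, 2 reduces
  I4: { [B' → B .] }  — accept
  I5: { [A → . , B], [A → . , a], [A → . ,], [A → . -], [A → . A a], [B → . A], [B → . P B a], [B → P . B a], [P → . A] }  — shift
  I6: { [B → P B . a] }  — shift
  I7: { [B → P B a .] }  — reduce
  I8: { [A → A a .] }  — reduce
  I9: { [A → , B .] }  — reduce
  I10: { [A → , a .] }  — reduce

I3 contains complete items [B → A .], [P → A .] — reduce-reduce conflict.

Answer: Yes — I3: [B → A .] vs [P → A .]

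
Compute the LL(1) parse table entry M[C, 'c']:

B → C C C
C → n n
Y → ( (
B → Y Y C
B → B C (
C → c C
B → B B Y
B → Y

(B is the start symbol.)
C → c C

To find M[C, 'c'], we find productions for C where 'c' is in the predict set (PREDICT(N → α) = (FIRST(α) \ {ε}) ∪ (FOLLOW(N) if α ⇒* ε)).

C → n n: PREDICT = { 'n' }
C → c C: PREDICT = { 'c' }
  'c' is in predict set, so this production goes in M[C, 'c']

M[C, 'c'] = C → c C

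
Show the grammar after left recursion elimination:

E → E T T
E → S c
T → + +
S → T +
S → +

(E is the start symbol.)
E is directly left-recursive. The standard transformation for
  A → A α₁ | ... | A α_m | β₁ | ... | β_n
is
  A  → β₁ A' | ... | β_n A'
  A' → α₁ A' | ... | α_m A' | ε

E → S c becomes E → S c E'
E → E T T becomes E' → T T E'
Add E' → ε

Productions for other non-terminals are unchanged:
  T → + +
  S → T +
  S → +

Resulting grammar:
E → S c E'
E' → T T E'
E' → ε
T → + +
S → T +
S → +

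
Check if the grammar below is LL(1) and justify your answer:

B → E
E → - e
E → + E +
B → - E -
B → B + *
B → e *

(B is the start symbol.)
A grammar is LL(1) if for each non-terminal N with multiple productions, the predict sets of those productions are pairwise disjoint, where PREDICT(N → α) = (FIRST(α) \ {ε}) ∪ (FOLLOW(N) if α ⇒* ε).

Relevant sets:
  FIRST(E) = { '+', '-' }
  FIRST(B) = { '+', '-', 'e' }

For B:
  PREDICT(B → E) = { '+', '-' }
  PREDICT(B → '-' E '-') = { '-' }
  PREDICT(B → B '+' '*') = { '+', '-', 'e' }
  PREDICT(B → e '*') = { 'e' }
For E:
  PREDICT(E → '-' e) = { '-' }
  PREDICT(E → '+' E '+') = { '+' }

Conflict found: Predict set conflict for B: { '-' }
The grammar is NOT LL(1).

Answer: No. Predict set conflict for B: { '-' }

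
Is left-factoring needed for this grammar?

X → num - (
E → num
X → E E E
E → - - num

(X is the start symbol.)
Left-factoring is needed when two productions for the same non-terminal
share a common prefix on the right-hand side.

Productions for X:
  X → num - (
  X → E E E
Productions for E:
  E → num
  E → - - num

No common prefixes found.

Answer: No, left-factoring is not needed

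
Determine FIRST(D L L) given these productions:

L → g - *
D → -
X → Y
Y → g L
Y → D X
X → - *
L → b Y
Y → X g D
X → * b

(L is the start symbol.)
{ '-' }

FIRST sets of the non-terminals involved (from the grammar, by fixed-point iteration):
  FIRST(D) = { '-' }

To compute FIRST(D L L), process the symbols left to right:
Symbol D is a non-terminal. Add FIRST(D) \ {ε} = { '-' }
D is not nullable (ε ∉ FIRST(D)), so stop here.
FIRST(D L L) = { '-' }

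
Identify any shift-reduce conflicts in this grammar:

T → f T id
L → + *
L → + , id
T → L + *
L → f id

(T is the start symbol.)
No shift-reduce conflicts

Augment with T' → T and build the canonical LR(0) collection (I0 = CLOSURE({[T' → . T]}), then GOTO on every symbol after a dot until no new states appear). It has 13 states:
  I0: { [L → . + *], [L → . + , id], [L → . f id], [T → . L + *], [T → . f T id], [T' → . T] }  — shift
  I1: { [L → + . *], [L → + . , id] }  — shift
  I2: { [T → L . + *] }  — shift
  I3: { [T' → T .] }  — accept
  I4: { [L → . + *], [L → . + , id], [L → . f id], [L → f . id], [T → . L + *], [T → . f T id], [T → f . T id] }  — shift
  I5: { [T → f T . id] }  — shift
  I6: { [L → f id .] }  — reduce
  I7: { [T → f T id .] }  — reduce
  I8: { [T → L + . *] }  — shift
  I9: { [T → L + * .] }  — reduce
  I10: { [L → + * .] }  — reduce
  I11: { [L → + , . id] }  — shift
  I12: { [L → + , id .] }  — reduce

No state contains both a complete item and a shift item.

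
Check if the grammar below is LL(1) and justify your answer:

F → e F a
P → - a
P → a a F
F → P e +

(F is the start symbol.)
Relevant sets:
  FIRST(P) = { '-', 'a' }

For F:
  PREDICT(F → e F a) = { 'e' }
  PREDICT(F → P e '+') = { '-', 'a' }
For P:
  PREDICT(P → '-' a) = { '-' }
  PREDICT(P → a a F) = { 'a' }

All predict sets are disjoint. The grammar IS LL(1).

Answer: Yes, the grammar is LL(1).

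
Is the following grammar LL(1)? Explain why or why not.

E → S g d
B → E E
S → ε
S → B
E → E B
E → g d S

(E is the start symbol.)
No. Predict set conflict for E: { 'g' }

A grammar is LL(1) if for each non-terminal N with multiple productions, the predict sets of those productions are pairwise disjoint, where PREDICT(N → α) = (FIRST(α) \ {ε}) ∪ (FOLLOW(N) if α ⇒* ε).

Relevant sets:
  FIRST(S) = { 'g', ε }
  FIRST(E) = { 'g' }
  FIRST(B) = { 'g' }
  FOLLOW(S) = { $, 'g' }

For E:
  PREDICT(E → S g d) = { 'g' }
  PREDICT(E → E B) = { 'g' }
  PREDICT(E → g d S) = { 'g' }
For S:
  PREDICT(S → ε) = { $, 'g' }
  PREDICT(S → B) = { 'g' }
B has a single production, so nothing to check there.

Conflict found: Predict set conflict for E: { 'g' }
The grammar is NOT LL(1).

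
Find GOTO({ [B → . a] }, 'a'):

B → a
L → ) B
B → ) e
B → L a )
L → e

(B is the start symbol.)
{ [B → a .] }

GOTO(I, 'a') = CLOSURE({ [A → αX.β] : [A → α.Xβ] ∈ I, X = 'a' })

Items with dot before 'a', with the dot advanced:
  [B → . a] → [B → a .]
Closure adds nothing (no advanced item has the dot before a non-terminal).

GOTO = { [B → a .] }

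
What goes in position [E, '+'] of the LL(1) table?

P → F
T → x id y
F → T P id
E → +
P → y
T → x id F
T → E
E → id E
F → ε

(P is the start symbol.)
E → +

To find M[E, '+'], we find productions for E where '+' is in the predict set (PREDICT(N → α) = (FIRST(α) \ {ε}) ∪ (FOLLOW(N) if α ⇒* ε)).

E → +: PREDICT = { '+' }
  '+' is in predict set, so this production goes in M[E, '+']
E → id E: PREDICT = { 'id' }

M[E, '+'] = E → +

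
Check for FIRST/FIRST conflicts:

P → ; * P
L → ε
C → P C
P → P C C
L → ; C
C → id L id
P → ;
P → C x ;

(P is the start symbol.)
FIRST sets of the non-terminals at (or reachable through a nullable prefix from) the front of some alternative:
  FIRST(P) = { ';', 'id' }
  FIRST(C) = { ';', 'id' }

Productions for P:
  P → ; * P: FIRST = { ';' }
  P → P C C: FIRST = { ';', 'id' }
  P → ;: FIRST = { ';' }
  P → C x ;: FIRST = { ';', 'id' }
Productions for L:
  L → ε: FIRST = { ε }
  L → ; C: FIRST = { ';' }
Productions for C:
  C → P C: FIRST = { ';', 'id' }
  C → id L id: FIRST = { 'id' }

Conflict for P: P → ; * P and P → P C C
  Overlap: { ';' }
Conflict for P: P → ; * P and P → ;
  Overlap: { ';' }
Conflict for P: P → ; * P and P → C x ;
  Overlap: { ';' }
Conflict for P: P → P C C and P → ;
  Overlap: { ';' }
Conflict for P: P → P C C and P → C x ;
  Overlap: { ';', 'id' }
Conflict for P: P → ; and P → C x ;
  Overlap: { ';' }
Conflict for C: C → P C and C → id L id
  Overlap: { 'id' }

Answer: Yes. P → ';' '*' P / P → P C C on { ';' }; P → ';' '*' P / P → ';' on { ';' }; P → ';' '*' P / P → C x ';' on { ';' }; P → P C C / P → ';' on { ';' }; P → P C C / P → C x ';' on { ';', 'id' }; P → ';' / P → C x ';' on { ';' }; C → P C / C → id L id on { 'id' }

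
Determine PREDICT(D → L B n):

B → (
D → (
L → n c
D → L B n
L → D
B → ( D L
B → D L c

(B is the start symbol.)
{ '(', 'n' }

PREDICT(D → L B n) = (FIRST(RHS) \ {ε}) ∪ (FOLLOW(D) if ε ∈ FIRST(RHS), i.e. RHS ⇒* ε)
FIRST(L) = { '(', 'n' }
FIRST(L B n) = { '(', 'n' }
ε ∉ FIRST(L B n), so FOLLOW(D) is not added.
PREDICT(D → L B n) = { '(', 'n' }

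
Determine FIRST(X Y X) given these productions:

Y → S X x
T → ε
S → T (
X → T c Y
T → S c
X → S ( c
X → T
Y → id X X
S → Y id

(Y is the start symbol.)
{ '(', 'c', 'id' }

FIRST sets of the non-terminals involved (from the grammar, by fixed-point iteration):
  FIRST(X) = { '(', 'c', 'id', ε }
  FIRST(Y) = { '(', 'id' }

To compute FIRST(X Y X), process the symbols left to right:
Symbol X is a non-terminal. Add FIRST(X) \ {ε} = { '(', 'c', 'id' }
X is nullable (ε ∈ FIRST(X)), continue to the next symbol.
Symbol Y is a non-terminal. Add FIRST(Y) \ {ε} = { '(', 'id' }
Y is not nullable (ε ∉ FIRST(Y)), so stop here.
FIRST(X Y X) = { '(', 'c', 'id' }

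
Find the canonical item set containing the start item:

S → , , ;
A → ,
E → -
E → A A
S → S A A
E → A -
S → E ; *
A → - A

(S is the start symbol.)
First, augment the grammar with S' → S
I₀ = CLOSURE({ [S' → . S] }):
  [S' → . S] has the dot before S: add [S → . , , ;], [S → . S A A], [S → . E ; *]
  [S → . E ; *] has the dot before E: add [E → . -], [E → . A A], [E → . A -]
  [E → . A A] has the dot before A: add [A → . ,], [A → . - A]
No further items can be added.

I₀ = { [A → . ,], [A → . - A], [E → . -], [E → . A -], [E → . A A], [S → . , , ;], [S → . E ; *], [S → . S A A], [S' → . S] }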